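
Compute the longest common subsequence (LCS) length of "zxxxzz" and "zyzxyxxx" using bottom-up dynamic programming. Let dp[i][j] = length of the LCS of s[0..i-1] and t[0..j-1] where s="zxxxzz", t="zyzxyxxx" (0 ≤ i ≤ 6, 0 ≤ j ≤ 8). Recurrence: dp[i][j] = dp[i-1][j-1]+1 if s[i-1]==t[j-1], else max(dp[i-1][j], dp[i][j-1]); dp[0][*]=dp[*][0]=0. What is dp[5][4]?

2

   ''  z  y  z  x  y  x  x  x
''  0  0  0  0  0  0  0  0  0
 z  0  1  1  1  1  1  1  1  1
 x  0  1  1  1  2  2  2  2  2
 x  0  1  1  1  2  2  3  3  3
 x  0  1  1  1  2  2  3  4  4
 z  0  1  1  2  2  2  3  4  4
 z  0  1  1  2  2  2  3  4  4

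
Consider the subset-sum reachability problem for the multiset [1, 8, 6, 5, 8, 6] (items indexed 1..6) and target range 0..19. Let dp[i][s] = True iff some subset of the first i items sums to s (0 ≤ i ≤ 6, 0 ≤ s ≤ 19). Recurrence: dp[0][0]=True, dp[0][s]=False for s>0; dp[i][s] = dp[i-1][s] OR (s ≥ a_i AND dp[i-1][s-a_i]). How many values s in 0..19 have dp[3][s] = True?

i\s   0   1   2   3   4   5   6   7   8   9  10  11  12  13  14  15  16  17  18  19
  0   T   F   F   F   F   F   F   F   F   F   F   F   F   F   F   F   F   F   F   F
  1   T   T   F   F   F   F   F   F   F   F   F   F   F   F   F   F   F   F   F   F
  2   T   T   F   F   F   F   F   F   T   T   F   F   F   F   F   F   F   F   F   F
  3   T   T   F   F   F   F   T   T   T   T   F   F   F   F   T   T   F   F   F   F
  4   T   T   F   F   F   T   T   T   T   T   F   T   T   T   T   T   F   F   F   T
  5   T   T   F   F   F   T   T   T   T   T   F   T   T   T   T   T   T   T   F   T
  6   T   T   F   F   F   T   T   T   T   T   F   T   T   T   T   T   T   T   T   T

8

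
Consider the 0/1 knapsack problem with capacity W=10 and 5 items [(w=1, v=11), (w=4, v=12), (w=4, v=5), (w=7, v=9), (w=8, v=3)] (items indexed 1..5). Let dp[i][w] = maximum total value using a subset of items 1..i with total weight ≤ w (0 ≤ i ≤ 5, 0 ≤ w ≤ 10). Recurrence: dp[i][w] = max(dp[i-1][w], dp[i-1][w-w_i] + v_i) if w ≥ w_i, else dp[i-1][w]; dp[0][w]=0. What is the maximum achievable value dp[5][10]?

28

i\w   0   1   2   3   4   5   6   7   8   9  10
  0   0   0   0   0   0   0   0   0   0   0   0
  1   0  11  11  11  11  11  11  11  11  11  11
  2   0  11  11  11  12  23  23  23  23  23  23
  3   0  11  11  11  12  23  23  23  23  28  28
  4   0  11  11  11  12  23  23  23  23  28  28
  5   0  11  11  11  12  23  23  23  23  28  28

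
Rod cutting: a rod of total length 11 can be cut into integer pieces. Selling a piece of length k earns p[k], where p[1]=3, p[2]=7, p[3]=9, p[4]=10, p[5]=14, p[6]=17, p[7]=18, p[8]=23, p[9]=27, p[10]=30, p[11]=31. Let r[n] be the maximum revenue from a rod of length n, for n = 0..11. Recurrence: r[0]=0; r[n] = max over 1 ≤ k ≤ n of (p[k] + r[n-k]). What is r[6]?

   n    0    1    2    3    4    5    6    7    8    9   10   11
r[n]    0    3    7   10   14   17   21   24   28   31   35   38

21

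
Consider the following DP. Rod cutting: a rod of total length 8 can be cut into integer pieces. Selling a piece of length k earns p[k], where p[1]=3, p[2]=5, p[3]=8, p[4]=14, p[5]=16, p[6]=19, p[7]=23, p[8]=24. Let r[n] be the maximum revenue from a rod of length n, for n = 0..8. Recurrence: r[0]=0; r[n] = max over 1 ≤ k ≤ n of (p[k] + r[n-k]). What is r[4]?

14

   n    0    1    2    3    4    5    6    7    8
r[n]    0    3    6    9   14   17   20   23   28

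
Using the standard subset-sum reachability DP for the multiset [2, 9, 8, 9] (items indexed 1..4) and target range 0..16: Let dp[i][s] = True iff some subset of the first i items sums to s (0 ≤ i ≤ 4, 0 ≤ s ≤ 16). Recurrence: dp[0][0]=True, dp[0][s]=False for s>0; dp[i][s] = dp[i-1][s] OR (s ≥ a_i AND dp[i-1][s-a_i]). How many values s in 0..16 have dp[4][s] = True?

i\s   0   1   2   3   4   5   6   7   8   9  10  11  12  13  14  15  16
  0   T   F   F   F   F   F   F   F   F   F   F   F   F   F   F   F   F
  1   T   F   T   F   F   F   F   F   F   F   F   F   F   F   F   F   F
  2   T   F   T   F   F   F   F   F   F   T   F   T   F   F   F   F   F
  3   T   F   T   F   F   F   F   F   T   T   T   T   F   F   F   F   F
  4   T   F   T   F   F   F   F   F   T   T   T   T   F   F   F   F   F

6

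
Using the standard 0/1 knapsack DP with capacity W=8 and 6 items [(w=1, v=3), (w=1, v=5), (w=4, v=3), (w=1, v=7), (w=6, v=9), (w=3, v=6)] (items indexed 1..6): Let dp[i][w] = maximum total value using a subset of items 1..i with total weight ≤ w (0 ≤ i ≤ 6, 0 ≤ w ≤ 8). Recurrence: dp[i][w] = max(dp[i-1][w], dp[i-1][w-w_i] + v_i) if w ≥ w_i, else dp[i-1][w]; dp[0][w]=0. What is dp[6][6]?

21

i\w   0   1   2   3   4   5   6   7   8
  0   0   0   0   0   0   0   0   0   0
  1   0   3   3   3   3   3   3   3   3
  2   0   5   8   8   8   8   8   8   8
  3   0   5   8   8   8   8  11  11  11
  4   0   7  12  15  15  15  15  18  18
  5   0   7  12  15  15  15  15  18  21
  6   0   7  12  15  15  18  21  21  21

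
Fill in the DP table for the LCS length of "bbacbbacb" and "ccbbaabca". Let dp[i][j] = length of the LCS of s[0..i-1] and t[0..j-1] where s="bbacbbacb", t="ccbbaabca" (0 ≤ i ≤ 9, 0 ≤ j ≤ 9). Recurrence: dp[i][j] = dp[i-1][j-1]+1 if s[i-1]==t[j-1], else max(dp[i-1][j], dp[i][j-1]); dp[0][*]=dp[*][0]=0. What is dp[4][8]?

4

   ''  c  c  b  b  a  a  b  c  a
''  0  0  0  0  0  0  0  0  0  0
 b  0  0  0  1  1  1  1  1  1  1
 b  0  0  0  1  2  2  2  2  2  2
 a  0  0  0  1  2  3  3  3  3  3
 c  0  1  1  1  2  3  3  3  4  4
 b  0  1  1  2  2  3  3  4  4  4
 b  0  1  1  2  3  3  3  4  4  4
 a  0  1  1  2  3  4  4  4  4  5
 c  0  1  2  2  3  4  4  4  5  5
 b  0  1  2  3  3  4  4  5  5  5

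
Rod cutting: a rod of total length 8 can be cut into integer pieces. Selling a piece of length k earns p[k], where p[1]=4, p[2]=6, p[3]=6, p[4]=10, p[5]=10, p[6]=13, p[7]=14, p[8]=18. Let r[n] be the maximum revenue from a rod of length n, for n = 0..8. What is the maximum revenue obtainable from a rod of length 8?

32

   n    0    1    2    3    4    5    6    7    8
r[n]    0    4    8   12   16   20   24   28   32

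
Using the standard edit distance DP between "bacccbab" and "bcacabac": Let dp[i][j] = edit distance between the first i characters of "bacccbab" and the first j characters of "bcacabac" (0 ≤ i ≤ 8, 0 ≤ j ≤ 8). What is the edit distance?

   ''  b  c  a  c  a  b  a  c
''  0  1  2  3  4  5  6  7  8
 b  1  0  1  2  3  4  5  6  7
 a  2  1  1  1  2  3  4  5  6
 c  3  2  1  2  1  2  3  4  5
 c  4  3  2  2  2  2  3  4  4
 c  5  4  3  3  2  3  3  4  4
 b  6  5  4  4  3  3  3  4  5
 a  7  6  5  4  4  3  4  3  4
 b  8  7  6  5  5  4  3  4  4

4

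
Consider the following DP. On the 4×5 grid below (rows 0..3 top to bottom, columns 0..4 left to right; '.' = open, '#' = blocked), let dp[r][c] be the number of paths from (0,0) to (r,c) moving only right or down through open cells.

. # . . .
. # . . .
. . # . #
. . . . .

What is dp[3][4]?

r\c   0   1   2   3   4
  0   1   0   0   0   0
  1   1   0   0   0   0
  2   1   1   0   0   0
  3   1   2   2   2   2

2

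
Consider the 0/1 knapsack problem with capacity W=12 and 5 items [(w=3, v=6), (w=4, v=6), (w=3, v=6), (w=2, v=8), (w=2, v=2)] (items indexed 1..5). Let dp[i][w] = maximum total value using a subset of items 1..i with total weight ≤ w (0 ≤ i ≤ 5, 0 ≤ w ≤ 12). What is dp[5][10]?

22

i\w   0   1   2   3   4   5   6   7   8   9  10  11  12
  0   0   0   0   0   0   0   0   0   0   0   0   0   0
  1   0   0   0   6   6   6   6   6   6   6   6   6   6
  2   0   0   0   6   6   6   6  12  12  12  12  12  12
  3   0   0   0   6   6   6  12  12  12  12  18  18  18
  4   0   0   8   8   8  14  14  14  20  20  20  20  26
  5   0   0   8   8  10  14  14  16  20  20  22  22  26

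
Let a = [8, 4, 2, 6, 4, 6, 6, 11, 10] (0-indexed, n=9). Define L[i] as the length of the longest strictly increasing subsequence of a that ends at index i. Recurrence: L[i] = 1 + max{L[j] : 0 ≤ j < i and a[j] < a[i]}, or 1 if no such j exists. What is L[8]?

4

   i    0    1    2    3    4    5    6    7    8
a[i]    8    4    2    6    4    6    6   11   10
L[i]    1    1    1    2    2    3    3    4    4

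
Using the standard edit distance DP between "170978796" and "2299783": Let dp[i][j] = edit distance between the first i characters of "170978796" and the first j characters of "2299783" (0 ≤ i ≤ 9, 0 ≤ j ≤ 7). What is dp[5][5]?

3

   ''  2  2  9  9  7  8  3
''  0  1  2  3  4  5  6  7
 1  1  1  2  3  4  5  6  7
 7  2  2  2  3  4  4  5  6
 0  3  3  3  3  4  5  5  6
 9  4  4  4  3  3  4  5  6
 7  5  5  5  4  4  3  4  5
 8  6  6  6  5  5  4  3  4
 7  7  7  7  6  6  5  4  4
 9  8  8  8  7  6  6  5  5
 6  9  9  9  8  7  7  6  6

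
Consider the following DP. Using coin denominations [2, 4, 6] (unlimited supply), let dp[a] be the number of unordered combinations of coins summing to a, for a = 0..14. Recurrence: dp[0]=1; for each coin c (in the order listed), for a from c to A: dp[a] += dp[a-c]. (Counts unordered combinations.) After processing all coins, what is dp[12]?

7

after  coin     0     1     2     3     4     5     6     7     8     9    10    11    12    13    14
          2     1     0     1     0     1     0     1     0     1     0     1     0     1     0     1
          4     1     0     1     0     2     0     2     0     3     0     3     0     4     0     4
          6     1     0     1     0     2     0     3     0     4     0     5     0     7     0     8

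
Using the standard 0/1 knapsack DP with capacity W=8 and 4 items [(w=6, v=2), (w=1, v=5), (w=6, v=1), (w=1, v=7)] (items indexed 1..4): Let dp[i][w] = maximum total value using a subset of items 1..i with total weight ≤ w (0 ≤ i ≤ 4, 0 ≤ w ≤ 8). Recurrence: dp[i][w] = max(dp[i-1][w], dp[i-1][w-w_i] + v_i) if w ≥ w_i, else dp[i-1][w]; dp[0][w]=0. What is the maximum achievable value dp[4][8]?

i\w   0   1   2   3   4   5   6   7   8
  0   0   0   0   0   0   0   0   0   0
  1   0   0   0   0   0   0   2   2   2
  2   0   5   5   5   5   5   5   7   7
  3   0   5   5   5   5   5   5   7   7
  4   0   7  12  12  12  12  12  12  14

14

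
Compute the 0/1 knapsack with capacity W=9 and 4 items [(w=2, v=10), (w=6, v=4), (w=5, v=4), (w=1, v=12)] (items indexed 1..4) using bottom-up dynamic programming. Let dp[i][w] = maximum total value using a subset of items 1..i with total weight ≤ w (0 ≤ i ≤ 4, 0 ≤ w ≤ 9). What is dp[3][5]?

10

i\w   0   1   2   3   4   5   6   7   8   9
  0   0   0   0   0   0   0   0   0   0   0
  1   0   0  10  10  10  10  10  10  10  10
  2   0   0  10  10  10  10  10  10  14  14
  3   0   0  10  10  10  10  10  14  14  14
  4   0  12  12  22  22  22  22  22  26  26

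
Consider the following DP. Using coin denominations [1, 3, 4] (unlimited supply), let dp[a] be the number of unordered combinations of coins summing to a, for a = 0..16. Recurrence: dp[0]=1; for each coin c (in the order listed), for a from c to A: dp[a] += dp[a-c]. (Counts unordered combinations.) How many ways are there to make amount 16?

17

after  coin     0     1     2     3     4     5     6     7     8     9    10    11    12    13    14    15    16
          1     1     1     1     1     1     1     1     1     1     1     1     1     1     1     1     1     1
          3     1     1     1     2     2     2     3     3     3     4     4     4     5     5     5     6     6
          4     1     1     1     2     3     3     4     5     6     7     8     9    11    12    13    15    17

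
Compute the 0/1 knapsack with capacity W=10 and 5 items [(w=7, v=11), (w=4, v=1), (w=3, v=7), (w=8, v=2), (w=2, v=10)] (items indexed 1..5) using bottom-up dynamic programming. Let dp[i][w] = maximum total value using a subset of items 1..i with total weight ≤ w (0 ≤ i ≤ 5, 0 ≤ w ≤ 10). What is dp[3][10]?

i\w   0   1   2   3   4   5   6   7   8   9  10
  0   0   0   0   0   0   0   0   0   0   0   0
  1   0   0   0   0   0   0   0  11  11  11  11
  2   0   0   0   0   1   1   1  11  11  11  11
  3   0   0   0   7   7   7   7  11  11  11  18
  4   0   0   0   7   7   7   7  11  11  11  18
  5   0   0  10  10  10  17  17  17  17  21  21

18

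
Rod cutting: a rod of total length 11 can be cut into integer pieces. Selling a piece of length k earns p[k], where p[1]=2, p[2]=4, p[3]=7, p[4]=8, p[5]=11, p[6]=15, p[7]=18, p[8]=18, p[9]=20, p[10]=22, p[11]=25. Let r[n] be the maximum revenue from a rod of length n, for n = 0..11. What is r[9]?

   n    0    1    2    3    4    5    6    7    8    9   10   11
r[n]    0    2    4    7    9   11   15   18   20   22   25   27

22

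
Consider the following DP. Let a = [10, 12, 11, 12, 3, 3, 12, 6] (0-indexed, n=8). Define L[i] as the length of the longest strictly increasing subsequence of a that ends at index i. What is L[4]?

   i    0    1    2    3    4    5    6    7
a[i]   10   12   11   12    3    3   12    6
L[i]    1    2    2    3    1    1    3    2

1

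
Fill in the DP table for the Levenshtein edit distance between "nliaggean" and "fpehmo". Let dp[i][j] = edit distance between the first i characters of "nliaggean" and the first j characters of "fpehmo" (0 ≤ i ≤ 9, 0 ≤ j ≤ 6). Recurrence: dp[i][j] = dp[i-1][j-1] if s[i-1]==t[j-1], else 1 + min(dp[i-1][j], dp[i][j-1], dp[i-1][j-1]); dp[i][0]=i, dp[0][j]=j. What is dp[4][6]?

6

   ''  f  p  e  h  m  o
''  0  1  2  3  4  5  6
 n  1  1  2  3  4  5  6
 l  2  2  2  3  4  5  6
 i  3  3  3  3  4  5  6
 a  4  4  4  4  4  5  6
 g  5  5  5  5  5  5  6
 g  6  6  6  6  6  6  6
 e  7  7  7  6  7  7  7
 a  8  8  8  7  7  8  8
 n  9  9  9  8  8  8  9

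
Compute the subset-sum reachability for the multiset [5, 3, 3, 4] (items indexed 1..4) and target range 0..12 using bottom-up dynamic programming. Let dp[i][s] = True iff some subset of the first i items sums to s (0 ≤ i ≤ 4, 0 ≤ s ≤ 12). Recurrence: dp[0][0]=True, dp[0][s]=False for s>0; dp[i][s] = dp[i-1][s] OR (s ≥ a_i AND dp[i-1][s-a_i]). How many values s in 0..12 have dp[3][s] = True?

i\s   0   1   2   3   4   5   6   7   8   9  10  11  12
  0   T   F   F   F   F   F   F   F   F   F   F   F   F
  1   T   F   F   F   F   T   F   F   F   F   F   F   F
  2   T   F   F   T   F   T   F   F   T   F   F   F   F
  3   T   F   F   T   F   T   T   F   T   F   F   T   F
  4   T   F   F   T   T   T   T   T   T   T   T   T   T

6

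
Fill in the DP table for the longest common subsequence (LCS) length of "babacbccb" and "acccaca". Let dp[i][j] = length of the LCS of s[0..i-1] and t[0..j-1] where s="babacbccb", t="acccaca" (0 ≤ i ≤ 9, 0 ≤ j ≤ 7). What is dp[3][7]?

   ''  a  c  c  c  a  c  a
''  0  0  0  0  0  0  0  0
 b  0  0  0  0  0  0  0  0
 a  0  1  1  1  1  1  1  1
 b  0  1  1  1  1  1  1  1
 a  0  1  1  1  1  2  2  2
 c  0  1  2  2  2  2  3  3
 b  0  1  2  2  2  2  3  3
 c  0  1  2  3  3  3  3  3
 c  0  1  2  3  4  4  4  4
 b  0  1  2  3  4  4  4  4

1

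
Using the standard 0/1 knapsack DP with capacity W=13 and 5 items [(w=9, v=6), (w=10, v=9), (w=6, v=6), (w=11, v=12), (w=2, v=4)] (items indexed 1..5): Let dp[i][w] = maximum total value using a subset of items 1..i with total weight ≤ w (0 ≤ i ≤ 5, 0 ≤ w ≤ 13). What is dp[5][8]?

10

i\w   0   1   2   3   4   5   6   7   8   9  10  11  12  13
  0   0   0   0   0   0   0   0   0   0   0   0   0   0   0
  1   0   0   0   0   0   0   0   0   0   6   6   6   6   6
  2   0   0   0   0   0   0   0   0   0   6   9   9   9   9
  3   0   0   0   0   0   0   6   6   6   6   9   9   9   9
  4   0   0   0   0   0   0   6   6   6   6   9  12  12  12
  5   0   0   4   4   4   4   6   6  10  10  10  12  13  16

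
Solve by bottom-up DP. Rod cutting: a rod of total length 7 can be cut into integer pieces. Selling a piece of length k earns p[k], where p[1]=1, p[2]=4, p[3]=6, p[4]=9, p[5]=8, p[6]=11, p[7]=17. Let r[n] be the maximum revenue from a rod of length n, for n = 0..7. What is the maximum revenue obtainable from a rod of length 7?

   n    0    1    2    3    4    5    6    7
r[n]    0    1    4    6    9   10   13   17

17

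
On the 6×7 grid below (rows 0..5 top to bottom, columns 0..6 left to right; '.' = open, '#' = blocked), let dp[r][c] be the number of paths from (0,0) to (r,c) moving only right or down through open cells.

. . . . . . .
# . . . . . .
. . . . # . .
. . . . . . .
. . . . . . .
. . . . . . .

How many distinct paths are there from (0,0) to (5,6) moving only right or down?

152

r\c   0   1   2   3   4   5   6
  0   1   1   1   1   1   1   1
  1   0   1   2   3   4   5   6
  2   0   1   3   6   0   5  11
  3   0   1   4  10  10  15  26
  4   0   1   5  15  25  40  66
  5   0   1   6  21  46  86 152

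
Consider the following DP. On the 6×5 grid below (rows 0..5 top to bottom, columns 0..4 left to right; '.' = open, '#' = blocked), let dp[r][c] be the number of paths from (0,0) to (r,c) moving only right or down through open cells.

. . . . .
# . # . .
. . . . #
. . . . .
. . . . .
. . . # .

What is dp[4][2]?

3

r\c   0   1   2   3   4
  0   1   1   1   1   1
  1   0   1   0   1   2
  2   0   1   1   2   0
  3   0   1   2   4   4
  4   0   1   3   7  11
  5   0   1   4   0  11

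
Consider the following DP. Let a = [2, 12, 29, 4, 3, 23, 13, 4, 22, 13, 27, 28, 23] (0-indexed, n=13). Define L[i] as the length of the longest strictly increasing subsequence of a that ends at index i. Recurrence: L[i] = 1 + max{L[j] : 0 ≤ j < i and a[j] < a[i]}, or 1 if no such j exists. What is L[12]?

5

   i    0    1    2    3    4    5    6    7    8    9   10   11   12
a[i]    2   12   29    4    3   23   13    4   22   13   27   28   23
L[i]    1    2    3    2    2    3    3    3    4    4    5    6    5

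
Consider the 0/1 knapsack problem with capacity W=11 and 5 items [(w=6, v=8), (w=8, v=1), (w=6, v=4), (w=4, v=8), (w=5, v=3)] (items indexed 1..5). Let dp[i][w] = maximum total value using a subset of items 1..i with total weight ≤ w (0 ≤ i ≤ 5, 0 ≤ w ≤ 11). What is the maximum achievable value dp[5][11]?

16

i\w   0   1   2   3   4   5   6   7   8   9  10  11
  0   0   0   0   0   0   0   0   0   0   0   0   0
  1   0   0   0   0   0   0   8   8   8   8   8   8
  2   0   0   0   0   0   0   8   8   8   8   8   8
  3   0   0   0   0   0   0   8   8   8   8   8   8
  4   0   0   0   0   8   8   8   8   8   8  16  16
  5   0   0   0   0   8   8   8   8   8  11  16  16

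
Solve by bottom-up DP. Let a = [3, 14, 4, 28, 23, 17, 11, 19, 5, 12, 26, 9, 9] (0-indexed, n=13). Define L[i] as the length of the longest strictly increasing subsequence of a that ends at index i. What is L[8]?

3

   i    0    1    2    3    4    5    6    7    8    9   10   11   12
a[i]    3   14    4   28   23   17   11   19    5   12   26    9    9
L[i]    1    2    2    3    3    3    3    4    3    4    5    4    4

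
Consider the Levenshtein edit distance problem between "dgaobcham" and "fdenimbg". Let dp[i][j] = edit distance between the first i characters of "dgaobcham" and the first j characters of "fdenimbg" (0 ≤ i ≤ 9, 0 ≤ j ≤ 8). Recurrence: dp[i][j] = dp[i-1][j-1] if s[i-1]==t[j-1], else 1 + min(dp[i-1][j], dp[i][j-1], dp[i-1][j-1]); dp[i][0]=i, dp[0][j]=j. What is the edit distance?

   ''  f  d  e  n  i  m  b  g
''  0  1  2  3  4  5  6  7  8
 d  1  1  1  2  3  4  5  6  7
 g  2  2  2  2  3  4  5  6  6
 a  3  3  3  3  3  4  5  6  7
 o  4  4  4  4  4  4  5  6  7
 b  5  5  5  5  5  5  5  5  6
 c  6  6  6  6  6  6  6  6  6
 h  7  7  7  7  7  7  7  7  7
 a  8  8  8  8  8  8  8  8  8
 m  9  9  9  9  9  9  8  9  9

9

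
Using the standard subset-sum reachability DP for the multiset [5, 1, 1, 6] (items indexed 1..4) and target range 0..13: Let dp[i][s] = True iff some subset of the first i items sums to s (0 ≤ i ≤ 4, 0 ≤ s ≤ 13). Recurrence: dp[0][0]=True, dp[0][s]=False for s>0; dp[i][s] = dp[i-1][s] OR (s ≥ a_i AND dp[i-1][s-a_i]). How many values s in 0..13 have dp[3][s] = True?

6

i\s   0   1   2   3   4   5   6   7   8   9  10  11  12  13
  0   T   F   F   F   F   F   F   F   F   F   F   F   F   F
  1   T   F   F   F   F   T   F   F   F   F   F   F   F   F
  2   T   T   F   F   F   T   T   F   F   F   F   F   F   F
  3   T   T   T   F   F   T   T   T   F   F   F   F   F   F
  4   T   T   T   F   F   T   T   T   T   F   F   T   T   T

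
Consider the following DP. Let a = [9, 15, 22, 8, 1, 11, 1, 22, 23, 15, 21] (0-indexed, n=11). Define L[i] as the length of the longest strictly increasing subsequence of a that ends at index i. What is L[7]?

3

   i    0    1    2    3    4    5    6    7    8    9   10
a[i]    9   15   22    8    1   11    1   22   23   15   21
L[i]    1    2    3    1    1    2    1    3    4    3    4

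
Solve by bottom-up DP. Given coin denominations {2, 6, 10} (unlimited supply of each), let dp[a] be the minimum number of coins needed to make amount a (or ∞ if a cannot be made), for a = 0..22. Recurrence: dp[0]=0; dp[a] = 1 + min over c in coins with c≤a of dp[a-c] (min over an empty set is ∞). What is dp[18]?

3

 a  0  1  2  3  4  5  6  7  8  9 10 11 12 13 14 15 16 17 18 19 20 21 22
dp  0  -  1  -  2  -  1  -  2  -  1  -  2  -  3  -  2  -  3  -  2  -  3
(- denotes ∞ / unreachable)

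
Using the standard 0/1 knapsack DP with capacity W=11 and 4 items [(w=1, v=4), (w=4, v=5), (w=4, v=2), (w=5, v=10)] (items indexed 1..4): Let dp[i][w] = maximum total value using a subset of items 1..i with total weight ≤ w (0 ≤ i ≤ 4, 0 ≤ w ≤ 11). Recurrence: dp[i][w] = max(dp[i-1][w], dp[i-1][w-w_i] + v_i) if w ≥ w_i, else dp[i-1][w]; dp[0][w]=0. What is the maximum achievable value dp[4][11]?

19

i\w   0   1   2   3   4   5   6   7   8   9  10  11
  0   0   0   0   0   0   0   0   0   0   0   0   0
  1   0   4   4   4   4   4   4   4   4   4   4   4
  2   0   4   4   4   5   9   9   9   9   9   9   9
  3   0   4   4   4   5   9   9   9   9  11  11  11
  4   0   4   4   4   5  10  14  14  14  15  19  19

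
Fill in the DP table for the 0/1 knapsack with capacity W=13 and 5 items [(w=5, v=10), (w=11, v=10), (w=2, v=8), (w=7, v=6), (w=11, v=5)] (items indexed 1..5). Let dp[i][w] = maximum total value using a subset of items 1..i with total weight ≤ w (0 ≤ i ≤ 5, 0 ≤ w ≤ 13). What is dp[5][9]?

18

i\w   0   1   2   3   4   5   6   7   8   9  10  11  12  13
  0   0   0   0   0   0   0   0   0   0   0   0   0   0   0
  1   0   0   0   0   0  10  10  10  10  10  10  10  10  10
  2   0   0   0   0   0  10  10  10  10  10  10  10  10  10
  3   0   0   8   8   8  10  10  18  18  18  18  18  18  18
  4   0   0   8   8   8  10  10  18  18  18  18  18  18  18
  5   0   0   8   8   8  10  10  18  18  18  18  18  18  18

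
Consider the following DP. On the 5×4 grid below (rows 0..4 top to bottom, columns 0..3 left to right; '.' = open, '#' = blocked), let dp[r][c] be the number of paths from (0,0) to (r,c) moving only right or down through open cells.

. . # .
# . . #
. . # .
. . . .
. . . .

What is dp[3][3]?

1

r\c   0   1   2   3
  0   1   1   0   0
  1   0   1   1   0
  2   0   1   0   0
  3   0   1   1   1
  4   0   1   2   3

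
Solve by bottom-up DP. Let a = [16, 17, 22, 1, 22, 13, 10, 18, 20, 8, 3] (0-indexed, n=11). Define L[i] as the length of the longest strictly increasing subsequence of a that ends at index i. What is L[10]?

   i    0    1    2    3    4    5    6    7    8    9   10
a[i]   16   17   22    1   22   13   10   18   20    8    3
L[i]    1    2    3    1    3    2    2    3    4    2    2

2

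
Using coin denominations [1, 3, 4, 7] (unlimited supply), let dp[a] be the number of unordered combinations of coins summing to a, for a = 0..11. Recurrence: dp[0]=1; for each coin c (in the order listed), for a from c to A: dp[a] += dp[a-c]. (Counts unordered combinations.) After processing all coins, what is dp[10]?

after  coin     0     1     2     3     4     5     6     7     8     9    10    11
          1     1     1     1     1     1     1     1     1     1     1     1     1
          3     1     1     1     2     2     2     3     3     3     4     4     4
          4     1     1     1     2     3     3     4     5     6     7     8     9
          7     1     1     1     2     3     3     4     6     7     8    10    12

10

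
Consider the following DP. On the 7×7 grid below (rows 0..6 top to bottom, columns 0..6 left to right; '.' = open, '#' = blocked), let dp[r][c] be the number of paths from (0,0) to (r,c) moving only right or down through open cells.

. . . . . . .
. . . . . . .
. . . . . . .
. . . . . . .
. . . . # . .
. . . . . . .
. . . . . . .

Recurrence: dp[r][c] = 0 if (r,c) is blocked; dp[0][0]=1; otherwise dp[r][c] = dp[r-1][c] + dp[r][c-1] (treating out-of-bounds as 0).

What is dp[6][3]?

r\c   0   1   2   3   4   5   6
  0   1   1   1   1   1   1   1
  1   1   2   3   4   5   6   7
  2   1   3   6  10  15  21  28
  3   1   4  10  20  35  56  84
  4   1   5  15  35   0  56 140
  5   1   6  21  56  56 112 252
  6   1   7  28  84 140 252 504

84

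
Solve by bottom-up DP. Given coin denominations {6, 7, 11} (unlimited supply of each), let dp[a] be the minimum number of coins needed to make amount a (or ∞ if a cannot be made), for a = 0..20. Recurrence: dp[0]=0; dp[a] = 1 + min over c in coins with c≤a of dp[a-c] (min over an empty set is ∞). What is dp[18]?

 a  0  1  2  3  4  5  6  7  8  9 10 11 12 13 14 15 16 17 18 19 20
dp  0  -  -  -  -  -  1  1  -  -  -  1  2  2  2  -  -  2  2  3  3
(- denotes ∞ / unreachable)

2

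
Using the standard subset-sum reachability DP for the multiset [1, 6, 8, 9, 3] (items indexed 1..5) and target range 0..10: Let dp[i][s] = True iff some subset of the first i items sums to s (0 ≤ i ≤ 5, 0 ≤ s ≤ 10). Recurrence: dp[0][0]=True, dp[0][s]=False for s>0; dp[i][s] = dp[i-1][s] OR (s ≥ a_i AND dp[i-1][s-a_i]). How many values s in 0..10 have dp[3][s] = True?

6

i\s   0   1   2   3   4   5   6   7   8   9  10
  0   T   F   F   F   F   F   F   F   F   F   F
  1   T   T   F   F   F   F   F   F   F   F   F
  2   T   T   F   F   F   F   T   T   F   F   F
  3   T   T   F   F   F   F   T   T   T   T   F
  4   T   T   F   F   F   F   T   T   T   T   T
  5   T   T   F   T   T   F   T   T   T   T   T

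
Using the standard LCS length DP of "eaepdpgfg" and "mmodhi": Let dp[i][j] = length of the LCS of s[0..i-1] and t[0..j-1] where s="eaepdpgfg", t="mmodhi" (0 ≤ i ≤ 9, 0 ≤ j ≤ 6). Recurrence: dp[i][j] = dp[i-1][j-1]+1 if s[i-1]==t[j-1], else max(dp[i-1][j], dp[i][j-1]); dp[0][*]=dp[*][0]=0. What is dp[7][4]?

   ''  m  m  o  d  h  i
''  0  0  0  0  0  0  0
 e  0  0  0  0  0  0  0
 a  0  0  0  0  0  0  0
 e  0  0  0  0  0  0  0
 p  0  0  0  0  0  0  0
 d  0  0  0  0  1  1  1
 p  0  0  0  0  1  1  1
 g  0  0  0  0  1  1  1
 f  0  0  0  0  1  1  1
 g  0  0  0  0  1  1  1

1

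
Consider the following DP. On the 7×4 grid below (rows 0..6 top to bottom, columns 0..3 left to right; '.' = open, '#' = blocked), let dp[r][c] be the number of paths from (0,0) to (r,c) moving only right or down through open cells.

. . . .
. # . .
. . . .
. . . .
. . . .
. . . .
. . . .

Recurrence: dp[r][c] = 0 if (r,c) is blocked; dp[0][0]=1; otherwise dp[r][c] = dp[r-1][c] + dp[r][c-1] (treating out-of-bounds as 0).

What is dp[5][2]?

r\c   0   1   2   3
  0   1   1   1   1
  1   1   0   1   2
  2   1   1   2   4
  3   1   2   4   8
  4   1   3   7  15
  5   1   4  11  26
  6   1   5  16  42

11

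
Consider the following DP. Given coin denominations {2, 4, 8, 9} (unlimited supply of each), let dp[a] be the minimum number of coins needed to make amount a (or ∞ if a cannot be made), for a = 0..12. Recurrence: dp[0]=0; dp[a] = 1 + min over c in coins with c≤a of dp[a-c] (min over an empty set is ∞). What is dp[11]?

 a  0  1  2  3  4  5  6  7  8  9 10 11 12
dp  0  -  1  -  1  -  2  -  1  1  2  2  2
(- denotes ∞ / unreachable)

2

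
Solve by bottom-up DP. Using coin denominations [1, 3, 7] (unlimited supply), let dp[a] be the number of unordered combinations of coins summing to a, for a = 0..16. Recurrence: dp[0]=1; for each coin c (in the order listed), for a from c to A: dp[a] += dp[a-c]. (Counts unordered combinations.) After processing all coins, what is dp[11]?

after  coin     0     1     2     3     4     5     6     7     8     9    10    11    12    13    14    15    16
          1     1     1     1     1     1     1     1     1     1     1     1     1     1     1     1     1     1
          3     1     1     1     2     2     2     3     3     3     4     4     4     5     5     5     6     6
          7     1     1     1     2     2     2     3     4     4     5     6     6     7     8     9    10    11

6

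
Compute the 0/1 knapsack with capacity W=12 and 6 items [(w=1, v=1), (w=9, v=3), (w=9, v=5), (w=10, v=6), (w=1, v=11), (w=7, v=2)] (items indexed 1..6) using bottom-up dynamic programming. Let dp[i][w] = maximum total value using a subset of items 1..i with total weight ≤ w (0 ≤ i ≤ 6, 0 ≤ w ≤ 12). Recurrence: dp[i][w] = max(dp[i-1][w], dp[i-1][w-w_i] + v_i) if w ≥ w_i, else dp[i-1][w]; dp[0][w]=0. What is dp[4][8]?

1

i\w   0   1   2   3   4   5   6   7   8   9  10  11  12
  0   0   0   0   0   0   0   0   0   0   0   0   0   0
  1   0   1   1   1   1   1   1   1   1   1   1   1   1
  2   0   1   1   1   1   1   1   1   1   3   4   4   4
  3   0   1   1   1   1   1   1   1   1   5   6   6   6
  4   0   1   1   1   1   1   1   1   1   5   6   7   7
  5   0  11  12  12  12  12  12  12  12  12  16  17  18
  6   0  11  12  12  12  12  12  12  13  14  16  17  18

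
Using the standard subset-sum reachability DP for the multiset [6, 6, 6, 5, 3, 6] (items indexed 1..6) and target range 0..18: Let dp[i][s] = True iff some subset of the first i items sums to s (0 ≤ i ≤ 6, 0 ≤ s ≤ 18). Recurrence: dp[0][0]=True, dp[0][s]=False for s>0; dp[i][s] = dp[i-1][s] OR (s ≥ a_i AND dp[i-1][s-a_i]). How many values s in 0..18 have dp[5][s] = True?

i\s   0   1   2   3   4   5   6   7   8   9  10  11  12  13  14  15  16  17  18
  0   T   F   F   F   F   F   F   F   F   F   F   F   F   F   F   F   F   F   F
  1   T   F   F   F   F   F   T   F   F   F   F   F   F   F   F   F   F   F   F
  2   T   F   F   F   F   F   T   F   F   F   F   F   T   F   F   F   F   F   F
  3   T   F   F   F   F   F   T   F   F   F   F   F   T   F   F   F   F   F   T
  4   T   F   F   F   F   T   T   F   F   F   F   T   T   F   F   F   F   T   T
  5   T   F   F   T   F   T   T   F   T   T   F   T   T   F   T   T   F   T   T
  6   T   F   F   T   F   T   T   F   T   T   F   T   T   F   T   T   F   T   T

12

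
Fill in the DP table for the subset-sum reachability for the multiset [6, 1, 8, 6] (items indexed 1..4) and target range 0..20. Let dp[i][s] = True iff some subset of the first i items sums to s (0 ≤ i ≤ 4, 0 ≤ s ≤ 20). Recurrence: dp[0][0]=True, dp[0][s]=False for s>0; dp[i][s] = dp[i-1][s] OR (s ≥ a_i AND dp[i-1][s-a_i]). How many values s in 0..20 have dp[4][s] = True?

11

i\s   0   1   2   3   4   5   6   7   8   9  10  11  12  13  14  15  16  17  18  19  20
  0   T   F   F   F   F   F   F   F   F   F   F   F   F   F   F   F   F   F   F   F   F
  1   T   F   F   F   F   F   T   F   F   F   F   F   F   F   F   F   F   F   F   F   F
  2   T   T   F   F   F   F   T   T   F   F   F   F   F   F   F   F   F   F   F   F   F
  3   T   T   F   F   F   F   T   T   T   T   F   F   F   F   T   T   F   F   F   F   F
  4   T   T   F   F   F   F   T   T   T   T   F   F   T   T   T   T   F   F   F   F   T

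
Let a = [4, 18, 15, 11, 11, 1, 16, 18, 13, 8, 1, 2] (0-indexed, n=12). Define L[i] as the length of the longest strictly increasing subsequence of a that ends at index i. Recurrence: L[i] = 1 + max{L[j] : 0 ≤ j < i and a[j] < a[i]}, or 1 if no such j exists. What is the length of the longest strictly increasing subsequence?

4

   i    0    1    2    3    4    5    6    7    8    9   10   11
a[i]    4   18   15   11   11    1   16   18   13    8    1    2
L[i]    1    2    2    2    2    1    3    4    3    2    1    2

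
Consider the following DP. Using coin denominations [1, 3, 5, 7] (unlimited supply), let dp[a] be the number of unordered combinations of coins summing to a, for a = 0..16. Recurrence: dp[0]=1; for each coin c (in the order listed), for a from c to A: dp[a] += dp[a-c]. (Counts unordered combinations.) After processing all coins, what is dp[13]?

14

after  coin     0     1     2     3     4     5     6     7     8     9    10    11    12    13    14    15    16
          1     1     1     1     1     1     1     1     1     1     1     1     1     1     1     1     1     1
          3     1     1     1     2     2     2     3     3     3     4     4     4     5     5     5     6     6
          5     1     1     1     2     2     3     4     4     5     6     7     8     9    10    11    13    14
          7     1     1     1     2     2     3     4     5     6     7     9    10    12    14    16    19    21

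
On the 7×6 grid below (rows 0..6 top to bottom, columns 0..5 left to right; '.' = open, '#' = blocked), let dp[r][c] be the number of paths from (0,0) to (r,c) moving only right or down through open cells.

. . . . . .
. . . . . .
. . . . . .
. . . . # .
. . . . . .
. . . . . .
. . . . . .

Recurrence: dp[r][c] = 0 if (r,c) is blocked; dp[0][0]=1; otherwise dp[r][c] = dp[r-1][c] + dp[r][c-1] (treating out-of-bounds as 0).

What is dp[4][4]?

r\c   0   1   2   3   4   5
  0   1   1   1   1   1   1
  1   1   2   3   4   5   6
  2   1   3   6  10  15  21
  3   1   4  10  20   0  21
  4   1   5  15  35  35  56
  5   1   6  21  56  91 147
  6   1   7  28  84 175 322

35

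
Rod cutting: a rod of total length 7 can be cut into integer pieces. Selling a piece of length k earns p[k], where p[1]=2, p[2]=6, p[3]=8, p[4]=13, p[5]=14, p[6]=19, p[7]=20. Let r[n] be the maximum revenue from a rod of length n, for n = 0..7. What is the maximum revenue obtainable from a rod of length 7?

   n    0    1    2    3    4    5    6    7
r[n]    0    2    6    8   13   15   19   21

21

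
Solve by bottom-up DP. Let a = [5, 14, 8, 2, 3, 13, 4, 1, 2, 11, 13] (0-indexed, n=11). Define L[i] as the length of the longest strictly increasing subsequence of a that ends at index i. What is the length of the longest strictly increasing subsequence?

   i    0    1    2    3    4    5    6    7    8    9   10
a[i]    5   14    8    2    3   13    4    1    2   11   13
L[i]    1    2    2    1    2    3    3    1    2    4    5

5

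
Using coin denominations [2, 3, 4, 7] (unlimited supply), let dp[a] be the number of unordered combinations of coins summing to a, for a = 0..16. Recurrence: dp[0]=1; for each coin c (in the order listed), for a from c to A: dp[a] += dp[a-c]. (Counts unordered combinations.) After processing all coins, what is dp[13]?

8

after  coin     0     1     2     3     4     5     6     7     8     9    10    11    12    13    14    15    16
          2     1     0     1     0     1     0     1     0     1     0     1     0     1     0     1     0     1
          3     1     0     1     1     1     1     2     1     2     2     2     2     3     2     3     3     3
          4     1     0     1     1     2     1     3     2     4     3     5     4     7     5     8     7    10
          7     1     0     1     1     2     1     3     3     4     4     6     6     8     8    11    11    14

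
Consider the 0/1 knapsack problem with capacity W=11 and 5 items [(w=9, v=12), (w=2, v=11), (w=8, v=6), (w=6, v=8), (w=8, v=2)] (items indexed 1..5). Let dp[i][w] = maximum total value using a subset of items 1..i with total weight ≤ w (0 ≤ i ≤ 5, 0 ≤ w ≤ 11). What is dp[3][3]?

i\w   0   1   2   3   4   5   6   7   8   9  10  11
  0   0   0   0   0   0   0   0   0   0   0   0   0
  1   0   0   0   0   0   0   0   0   0  12  12  12
  2   0   0  11  11  11  11  11  11  11  12  12  23
  3   0   0  11  11  11  11  11  11  11  12  17  23
  4   0   0  11  11  11  11  11  11  19  19  19  23
  5   0   0  11  11  11  11  11  11  19  19  19  23

11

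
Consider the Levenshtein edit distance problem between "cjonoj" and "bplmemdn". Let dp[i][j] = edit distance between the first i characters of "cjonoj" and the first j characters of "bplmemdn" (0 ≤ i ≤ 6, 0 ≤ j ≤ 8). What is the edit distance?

8

   ''  b  p  l  m  e  m  d  n
''  0  1  2  3  4  5  6  7  8
 c  1  1  2  3  4  5  6  7  8
 j  2  2  2  3  4  5  6  7  8
 o  3  3  3  3  4  5  6  7  8
 n  4  4  4  4  4  5  6  7  7
 o  5  5  5  5  5  5  6  7  8
 j  6  6  6  6  6  6  6  7  8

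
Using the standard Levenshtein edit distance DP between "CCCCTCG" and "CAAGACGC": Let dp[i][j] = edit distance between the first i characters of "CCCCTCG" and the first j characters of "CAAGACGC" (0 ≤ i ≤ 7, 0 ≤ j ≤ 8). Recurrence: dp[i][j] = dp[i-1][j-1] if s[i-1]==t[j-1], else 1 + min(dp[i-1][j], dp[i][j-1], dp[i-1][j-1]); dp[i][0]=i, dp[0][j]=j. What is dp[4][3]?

   ''  C  A  A  G  A  C  G  C
''  0  1  2  3  4  5  6  7  8
 C  1  0  1  2  3  4  5  6  7
 C  2  1  1  2  3  4  4  5  6
 C  3  2  2  2  3  4  4  5  5
 C  4  3  3  3  3  4  4  5  5
 T  5  4  4  4  4  4  5  5  6
 C  6  5  5  5  5  5  4  5  5
 G  7  6  6  6  5  6  5  4  5

3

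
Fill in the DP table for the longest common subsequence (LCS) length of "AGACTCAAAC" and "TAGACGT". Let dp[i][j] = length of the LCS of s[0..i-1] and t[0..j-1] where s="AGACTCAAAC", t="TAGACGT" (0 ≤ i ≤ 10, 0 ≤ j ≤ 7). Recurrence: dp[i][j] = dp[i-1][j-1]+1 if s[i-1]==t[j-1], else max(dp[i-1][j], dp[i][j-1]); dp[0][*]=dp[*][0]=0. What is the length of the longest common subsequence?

5

   ''  T  A  G  A  C  G  T
''  0  0  0  0  0  0  0  0
 A  0  0  1  1  1  1  1  1
 G  0  0  1  2  2  2  2  2
 A  0  0  1  2  3  3  3  3
 C  0  0  1  2  3  4  4  4
 T  0  1  1  2  3  4  4  5
 C  0  1  1  2  3  4  4  5
 A  0  1  2  2  3  4  4  5
 A  0  1  2  2  3  4  4  5
 A  0  1  2  2  3  4  4  5
 C  0  1  2  2  3  4  4  5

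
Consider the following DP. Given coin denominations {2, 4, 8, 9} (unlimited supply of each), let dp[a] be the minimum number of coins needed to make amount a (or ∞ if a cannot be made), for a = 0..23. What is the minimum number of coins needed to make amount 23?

 a  0  1  2  3  4  5  6  7  8  9 10 11 12 13 14 15 16 17 18 19 20 21 22 23
dp  0  -  1  -  1  -  2  -  1  1  2  2  2  2  3  3  2  2  2  3  3  3  3  4
(- denotes ∞ / unreachable)

4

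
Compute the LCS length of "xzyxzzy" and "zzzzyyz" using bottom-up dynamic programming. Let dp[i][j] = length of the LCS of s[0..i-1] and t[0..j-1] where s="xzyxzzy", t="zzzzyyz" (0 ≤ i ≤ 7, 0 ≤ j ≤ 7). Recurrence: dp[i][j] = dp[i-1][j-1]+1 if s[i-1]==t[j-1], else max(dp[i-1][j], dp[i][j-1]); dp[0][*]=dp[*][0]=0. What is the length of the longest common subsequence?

   ''  z  z  z  z  y  y  z
''  0  0  0  0  0  0  0  0
 x  0  0  0  0  0  0  0  0
 z  0  1  1  1  1  1  1  1
 y  0  1  1  1  1  2  2  2
 x  0  1  1  1  1  2  2  2
 z  0  1  2  2  2  2  2  3
 z  0  1  2  3  3  3  3  3
 y  0  1  2  3  3  4  4  4

4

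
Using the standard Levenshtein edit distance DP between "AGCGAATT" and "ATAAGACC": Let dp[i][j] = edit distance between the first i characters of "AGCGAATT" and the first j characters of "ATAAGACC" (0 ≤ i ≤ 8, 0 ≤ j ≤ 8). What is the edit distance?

   ''  A  T  A  A  G  A  C  C
''  0  1  2  3  4  5  6  7  8
 A  1  0  1  2  3  4  5  6  7
 G  2  1  1  2  3  3  4  5  6
 C  3  2  2  2  3  4  4  4  5
 G  4  3  3  3  3  3  4  5  5
 A  5  4  4  3  3  4  3  4  5
 A  6  5  5  4  3  4  4  4  5
 T  7  6  5  5  4  4  5  5  5
 T  8  7  6  6  5  5  5  6  6

6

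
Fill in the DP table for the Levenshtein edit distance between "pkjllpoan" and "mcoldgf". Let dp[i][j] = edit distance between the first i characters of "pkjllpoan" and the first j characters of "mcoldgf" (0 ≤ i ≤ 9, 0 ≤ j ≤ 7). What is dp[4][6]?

   ''  m  c  o  l  d  g  f
''  0  1  2  3  4  5  6  7
 p  1  1  2  3  4  5  6  7
 k  2  2  2  3  4  5  6  7
 j  3  3  3  3  4  5  6  7
 l  4  4  4  4  3  4  5  6
 l  5  5  5  5  4  4  5  6
 p  6  6  6  6  5  5  5  6
 o  7  7  7  6  6  6  6  6
 a  8  8  8  7  7  7  7  7
 n  9  9  9  8  8  8  8  8

5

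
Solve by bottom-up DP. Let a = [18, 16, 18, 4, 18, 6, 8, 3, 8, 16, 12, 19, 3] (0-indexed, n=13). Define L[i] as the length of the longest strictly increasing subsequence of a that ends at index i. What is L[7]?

   i    0    1    2    3    4    5    6    7    8    9   10   11   12
a[i]   18   16   18    4   18    6    8    3    8   16   12   19    3
L[i]    1    1    2    1    2    2    3    1    3    4    4    5    1

1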